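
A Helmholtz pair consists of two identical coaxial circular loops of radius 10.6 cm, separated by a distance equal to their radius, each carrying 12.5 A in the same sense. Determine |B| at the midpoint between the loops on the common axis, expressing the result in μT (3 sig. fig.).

Each loop contributes B = μ₀IR²/[2(R²+z²)^(3/2)] on the axis, with z measured from that loop.
Loop 1 (z = 0.053 m): B₁ = 5.30×10⁻⁵ T. Loop 2 (z = 0.053 m): B₂ = 5.30×10⁻⁵ T.
The fields add: B = B₁ + B₂ = 1.06×10⁻⁴ T.

B ≈ 106 μT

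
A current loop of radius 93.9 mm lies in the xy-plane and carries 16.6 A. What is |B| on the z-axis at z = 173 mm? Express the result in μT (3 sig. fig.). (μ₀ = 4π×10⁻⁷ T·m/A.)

On the axis of a circular loop, B = μ₀IR² / [2(R²+z²)^(3/2)].
R² + z² = (0.0939)² + (0.173)² = 0.03875 m², and (R²+z²)^(3/2) = 7.63×10⁻³ m³.
B = (4π×10⁻⁷ × 16.6 × 0.008817) / (2 × 7.63×10⁻³) = 1.21×10⁻⁵ T.

B ≈ 12.1 μT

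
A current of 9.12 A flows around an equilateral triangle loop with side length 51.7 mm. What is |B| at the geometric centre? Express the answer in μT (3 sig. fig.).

B ≈ 318 μT

Each side is a finite straight segment at perpendicular distance d = a/(2 tan(π/3)) = 0.01492 m from the centre, with end-angles ±π/3.
One side contributes B₁ = (μ₀I/4πd)·2 sin(π/3) = 1.06×10⁻⁴ T.
All 3 sides add in the same direction: B = 3 × 1.06×10⁻⁴ = 3.18×10⁻⁴ T.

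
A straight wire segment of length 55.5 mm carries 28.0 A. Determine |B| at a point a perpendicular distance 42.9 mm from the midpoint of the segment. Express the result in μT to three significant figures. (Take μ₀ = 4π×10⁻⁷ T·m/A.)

For a finite straight segment, B = (μ₀I/4πd)(sinθ₁ + sinθ₂), where θ₁, θ₂ are the angles from the perpendicular to each end.
The perpendicular from the point meets the wire at its midpoint, so each end is L/2 = 0.02775 m away along the wire.
sinθ₁ = 0.02775/√(0.02775²+0.0429²) = 0.5431; sinθ₂ = 0.02775/√(0.02775²+0.0429²) = 0.5431.
B = (4π×10⁻⁷ × 28.0) / (4π × 0.0429) × (0.5431 + 0.5431) = 7.09×10⁻⁵ T.

B ≈ 70.9 μT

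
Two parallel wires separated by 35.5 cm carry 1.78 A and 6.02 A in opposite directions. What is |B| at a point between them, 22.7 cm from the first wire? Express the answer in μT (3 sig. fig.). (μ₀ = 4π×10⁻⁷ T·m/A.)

B ≈ 11.0 μT

Each long wire gives B = μ₀I/(2πd). Distances are d₁ = 0.227 m and d₂ = 0.128 m.
B₁ = 1.57×10⁻⁶ T, B₂ = 9.41×10⁻⁶ T.
Between antiparallel currents both contributions point the same way, so they add. B = B₁ + B₂ = 1.57×10⁻⁶ + 9.41×10⁻⁶ = 1.10×10⁻⁵ T.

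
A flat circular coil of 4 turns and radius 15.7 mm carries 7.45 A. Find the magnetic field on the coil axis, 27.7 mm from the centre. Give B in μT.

B ≈ 143 μT

For an N-turn flat coil, B = Nμ₀IR²/[2(R²+z²)^(3/2)] with R = 0.0157 m, z = 0.0277 m.
B = 4 × 3.57×10⁻⁵ T = 1.43×10⁻⁴ T.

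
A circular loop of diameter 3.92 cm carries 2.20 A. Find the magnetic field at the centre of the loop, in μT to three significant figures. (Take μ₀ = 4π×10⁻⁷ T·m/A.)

At the centre of a circular loop the Biot–Savart law gives B = μ₀I/(2R) (so R = 0.0196 m).
B = (4π×10⁻⁷ × 2.20) / (2 × 0.0196) = 7.05×10⁻⁵ T.

B ≈ 70.5 μT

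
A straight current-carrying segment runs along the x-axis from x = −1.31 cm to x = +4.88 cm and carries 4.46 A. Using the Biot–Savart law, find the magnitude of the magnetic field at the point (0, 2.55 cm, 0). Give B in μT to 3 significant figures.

B ≈ 23.5 μT

For a finite straight segment, B = (μ₀I/4πd)(sinθ₁ + sinθ₂), where θ₁, θ₂ are the angles from the perpendicular to each end.
The perpendicular distance is d = 0.0255 m; the end-offsets along the wire are a = 0.0131 m and b = 0.0488 m.
sinθ₁ = 0.0131/√(0.0131²+0.0255²) = 0.4570; sinθ₂ = 0.0488/√(0.0488²+0.0255²) = 0.8863.
B = (4π×10⁻⁷ × 4.46) / (4π × 0.0255) × (0.4570 + 0.8863) = 2.35×10⁻⁵ T.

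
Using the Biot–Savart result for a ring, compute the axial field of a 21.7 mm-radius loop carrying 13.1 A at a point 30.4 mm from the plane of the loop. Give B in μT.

On the axis of a circular loop, B = μ₀IR² / [2(R²+z²)^(3/2)].
R² + z² = (0.0217)² + (0.0304)² = 0.001395 m², and (R²+z²)^(3/2) = 5.21×10⁻⁵ m³.
B = (4π×10⁻⁷ × 13.1 × 0.0004709) / (2 × 5.21×10⁻⁵) = 7.44×10⁻⁵ T.

B ≈ 74.4 μT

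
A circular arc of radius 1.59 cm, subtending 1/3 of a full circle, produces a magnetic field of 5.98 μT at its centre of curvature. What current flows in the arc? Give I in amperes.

I ≈ 0.454 A

For a circular arc, B = μ₀Iφ/(4πR) with φ in radians; here φ = 2.094 rad.
So I = 4πRB/(μ₀φ) = 4π × 0.0159 × 5.98×10⁻⁶ / (4π×10⁻⁷ × 2.094) = 0.454 A.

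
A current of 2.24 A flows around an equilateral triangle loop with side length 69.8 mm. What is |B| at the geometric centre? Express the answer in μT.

Each side is a finite straight segment at perpendicular distance d = a/(2 tan(π/3)) = 0.02015 m from the centre, with end-angles ±π/3.
One side contributes B₁ = (μ₀I/4πd)·2 sin(π/3) = 1.93×10⁻⁵ T.
All 3 sides add in the same direction: B = 3 × 1.93×10⁻⁵ = 5.78×10⁻⁵ T.

B ≈ 57.8 μT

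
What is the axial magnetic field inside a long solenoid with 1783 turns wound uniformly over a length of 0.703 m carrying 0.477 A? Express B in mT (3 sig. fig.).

B ≈ 1.52 mT

Inside a long solenoid, B = μ₀nI with n = 2536 turns/m.
B = 4π×10⁻⁷ × 2536 × 0.477 = 1.52×10⁻³ T.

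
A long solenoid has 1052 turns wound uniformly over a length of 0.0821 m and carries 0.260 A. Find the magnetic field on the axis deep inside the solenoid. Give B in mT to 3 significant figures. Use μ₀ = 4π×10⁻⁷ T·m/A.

Inside a long solenoid, B = μ₀nI with n = 1.281×10⁴ turns/m.
B = 4π×10⁻⁷ × 1.281×10⁴ × 0.260 = 4.19×10⁻³ T.

B ≈ 4.19 mT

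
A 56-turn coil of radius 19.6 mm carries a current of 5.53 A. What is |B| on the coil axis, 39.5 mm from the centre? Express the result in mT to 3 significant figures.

For an N-turn flat coil, B = Nμ₀IR²/[2(R²+z²)^(3/2)] with R = 0.0196 m, z = 0.0395 m.
B = 56 × 1.56×10⁻⁵ T = 8.72×10⁻⁴ T.

B ≈ 0.872 mT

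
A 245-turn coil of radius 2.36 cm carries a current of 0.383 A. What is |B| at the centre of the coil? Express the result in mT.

For an N-turn flat coil, B = Nμ₀I/(2R) with R = 0.0236 m.
B = 245 × 1.02×10⁻⁵ T = 2.50×10⁻³ T.

B ≈ 2.50 mT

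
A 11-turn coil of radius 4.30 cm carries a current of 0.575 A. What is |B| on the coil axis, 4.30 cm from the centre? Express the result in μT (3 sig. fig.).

For an N-turn flat coil, B = Nμ₀IR²/[2(R²+z²)^(3/2)] with R = 0.043 m, z = 0.043 m.
B = 11 × 2.97×10⁻⁶ T = 3.27×10⁻⁵ T.

B ≈ 32.7 μT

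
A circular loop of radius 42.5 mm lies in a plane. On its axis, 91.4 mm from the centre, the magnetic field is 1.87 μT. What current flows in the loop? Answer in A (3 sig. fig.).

I ≈ 1.69 A

On the axis of a loop, B = μ₀IR²/[2(R²+z²)^(3/2)], so I = 2B(R²+z²)^(3/2)/(μ₀R²).
R² + z² = 0.001806 + 0.008354 = 0.01016 m²; raised to 3/2 gives 1.02×10⁻³ m³.
I = 2 × 1.87×10⁻⁶ × 1.02×10⁻³ / (1.26×10⁻⁶ × 0.001806) = 1.69 A.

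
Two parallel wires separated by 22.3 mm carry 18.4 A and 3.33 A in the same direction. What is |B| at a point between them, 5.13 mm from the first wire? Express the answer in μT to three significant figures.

B ≈ 679 μT

Each long wire gives B = μ₀I/(2πd). Distances are d₁ = 0.00513 m and d₂ = 0.01717 m.
B₁ = 7.17×10⁻⁴ T, B₂ = 3.88×10⁻⁵ T.
Between parallel currents the two contributions point in opposite directions, so they subtract. B = |B₁ − B₂| = |7.17×10⁻⁴ − 3.88×10⁻⁵| = 6.79×10⁻⁴ T.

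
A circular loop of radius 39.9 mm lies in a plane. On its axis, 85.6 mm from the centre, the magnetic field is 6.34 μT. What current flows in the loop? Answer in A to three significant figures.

I ≈ 5.34 A

On the axis of a loop, B = μ₀IR²/[2(R²+z²)^(3/2)], so I = 2B(R²+z²)^(3/2)/(μ₀R²).
R² + z² = 0.001592 + 0.007327 = 0.008919 m²; raised to 3/2 gives 8.42×10⁻⁴ m³.
I = 2 × 6.34×10⁻⁶ × 8.42×10⁻⁴ / (1.26×10⁻⁶ × 0.001592) = 5.34 A.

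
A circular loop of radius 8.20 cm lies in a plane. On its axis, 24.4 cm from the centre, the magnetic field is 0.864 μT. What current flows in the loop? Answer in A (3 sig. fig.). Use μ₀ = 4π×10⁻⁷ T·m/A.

On the axis of a loop, B = μ₀IR²/[2(R²+z²)^(3/2)], so I = 2B(R²+z²)^(3/2)/(μ₀R²).
R² + z² = 0.006724 + 0.05954 = 0.06626 m²; raised to 3/2 gives 1.71×10⁻² m³.
I = 2 × 8.64×10⁻⁷ × 1.71×10⁻² / (1.26×10⁻⁶ × 0.006724) = 3.49 A.

I ≈ 3.49 A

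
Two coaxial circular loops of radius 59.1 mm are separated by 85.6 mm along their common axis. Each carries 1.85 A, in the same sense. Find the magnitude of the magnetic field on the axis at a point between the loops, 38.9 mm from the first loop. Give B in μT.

B ≈ 21.0 μT

Each loop contributes B = μ₀IR²/[2(R²+z²)^(3/2)] on the axis, with z measured from that loop.
Loop 1 (z = 0.0389 m): B₁ = 1.15×10⁻⁵ T. Loop 2 (z = 0.0467 m): B₂ = 9.50×10⁻⁶ T.
The fields add: B = B₁ + B₂ = 2.10×10⁻⁵ T.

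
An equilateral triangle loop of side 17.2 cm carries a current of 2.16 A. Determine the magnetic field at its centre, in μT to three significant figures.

Each side is a finite straight segment at perpendicular distance d = a/(2 tan(π/3)) = 0.04965 m from the centre, with end-angles ±π/3.
One side contributes B₁ = (μ₀I/4πd)·2 sin(π/3) = 7.53×10⁻⁶ T.
All 3 sides add in the same direction: B = 3 × 7.53×10⁻⁶ = 2.26×10⁻⁵ T.

B ≈ 22.6 μT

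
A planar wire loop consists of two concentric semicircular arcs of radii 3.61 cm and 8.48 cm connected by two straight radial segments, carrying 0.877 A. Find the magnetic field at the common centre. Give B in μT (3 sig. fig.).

B ≈ 4.38 μT

The radial connectors point toward the centre, so dl × r̂ = 0 and they contribute nothing.
Each semicircle gives μ₀I/(4R): inner arc 7.63×10⁻⁶ T, outer arc 3.25×10⁻⁶ T.
The two arcs carry current in opposite angular senses, so their fields oppose: B = |7.63×10⁻⁶ − 3.25×10⁻⁶| = 4.38×10⁻⁶ T.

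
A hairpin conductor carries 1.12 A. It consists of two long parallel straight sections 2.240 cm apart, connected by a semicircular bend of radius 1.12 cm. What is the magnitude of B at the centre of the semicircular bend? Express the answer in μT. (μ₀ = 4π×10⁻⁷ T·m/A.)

B ≈ 51.4 μT

The semicircular arc contributes B_arc = μ₀I·π/(4πR) = μ₀I/(4R) = 3.14×10⁻⁵ T.
Each semi-infinite lead is at perpendicular distance R = 0.0112 m from the centre, with the perpendicular foot at its near end, so it contributes μ₀I/(4πR); both point the same way, together 2.00×10⁻⁵ T.
Arc and leads all point the same direction: B = 3.14×10⁻⁵ + 2.00×10⁻⁵ = 5.14×10⁻⁵ T.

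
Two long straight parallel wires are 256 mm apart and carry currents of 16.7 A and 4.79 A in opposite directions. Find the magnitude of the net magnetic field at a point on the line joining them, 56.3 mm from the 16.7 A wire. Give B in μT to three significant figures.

B ≈ 64.1 μT

Each long wire gives B = μ₀I/(2πd). Distances are d₁ = 0.0563 m and d₂ = 0.1997 m.
B₁ = 5.93×10⁻⁵ T, B₂ = 4.80×10⁻⁶ T.
Between antiparallel currents both contributions point the same way, so they add. B = B₁ + B₂ = 5.93×10⁻⁵ + 4.80×10⁻⁶ = 6.41×10⁻⁵ T.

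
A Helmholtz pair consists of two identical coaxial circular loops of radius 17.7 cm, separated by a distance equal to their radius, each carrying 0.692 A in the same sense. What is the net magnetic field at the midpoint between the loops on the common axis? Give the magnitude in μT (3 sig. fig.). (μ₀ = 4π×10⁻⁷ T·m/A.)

B ≈ 3.52 μT

Each loop contributes B = μ₀IR²/[2(R²+z²)^(3/2)] on the axis, with z measured from that loop.
Loop 1 (z = 0.0885 m): B₁ = 1.76×10⁻⁶ T. Loop 2 (z = 0.0885 m): B₂ = 1.76×10⁻⁶ T.
The fields add: B = B₁ + B₂ = 3.52×10⁻⁶ T.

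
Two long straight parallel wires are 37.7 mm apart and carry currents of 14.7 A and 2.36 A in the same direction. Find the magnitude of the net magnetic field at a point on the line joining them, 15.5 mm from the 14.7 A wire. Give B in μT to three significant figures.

B ≈ 168 μT

Each long wire gives B = μ₀I/(2πd). Distances are d₁ = 0.0155 m and d₂ = 0.0222 m.
B₁ = 1.90×10⁻⁴ T, B₂ = 2.13×10⁻⁵ T.
Between parallel currents the two contributions point in opposite directions, so they subtract. B = |B₁ − B₂| = |1.90×10⁻⁴ − 2.13×10⁻⁵| = 1.68×10⁻⁴ T.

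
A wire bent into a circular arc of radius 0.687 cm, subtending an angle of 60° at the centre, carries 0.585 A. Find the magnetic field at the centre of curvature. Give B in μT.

B ≈ 8.92 μT

The Biot–Savart field of a circular arc at its centre is B = μ₀Iφ/(4πR), with φ = 1.047 rad.
B = (4π×10⁻⁷ × 0.585 × 1.047) / (4π × 0.00687) = 8.92×10⁻⁶ T.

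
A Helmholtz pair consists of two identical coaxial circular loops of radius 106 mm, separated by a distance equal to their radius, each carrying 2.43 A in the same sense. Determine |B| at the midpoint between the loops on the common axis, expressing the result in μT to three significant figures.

B ≈ 20.6 μT

Each loop contributes B = μ₀IR²/[2(R²+z²)^(3/2)] on the axis, with z measured from that loop.
Loop 1 (z = 0.053 m): B₁ = 1.03×10⁻⁵ T. Loop 2 (z = 0.053 m): B₂ = 1.03×10⁻⁵ T.
The fields add: B = B₁ + B₂ = 2.06×10⁻⁵ T.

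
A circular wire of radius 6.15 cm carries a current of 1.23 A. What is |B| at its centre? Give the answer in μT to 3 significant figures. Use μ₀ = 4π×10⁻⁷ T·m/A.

At the centre of a circular loop the Biot–Savart law gives B = μ₀I/(2R).
B = (4π×10⁻⁷ × 1.23) / (2 × 0.0615) = 1.26×10⁻⁵ T.

B ≈ 12.6 μT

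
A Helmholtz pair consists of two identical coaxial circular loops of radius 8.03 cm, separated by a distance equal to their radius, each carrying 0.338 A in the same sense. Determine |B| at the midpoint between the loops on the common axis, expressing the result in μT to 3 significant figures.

B ≈ 3.78 μT

Each loop contributes B = μ₀IR²/[2(R²+z²)^(3/2)] on the axis, with z measured from that loop.
Loop 1 (z = 0.04015 m): B₁ = 1.89×10⁻⁶ T. Loop 2 (z = 0.04015 m): B₂ = 1.89×10⁻⁶ T.
The fields add: B = B₁ + B₂ = 3.78×10⁻⁶ T.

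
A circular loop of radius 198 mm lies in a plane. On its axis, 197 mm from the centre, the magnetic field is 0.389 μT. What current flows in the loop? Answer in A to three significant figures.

On the axis of a loop, B = μ₀IR²/[2(R²+z²)^(3/2)], so I = 2B(R²+z²)^(3/2)/(μ₀R²).
R² + z² = 0.0392 + 0.03881 = 0.07801 m²; raised to 3/2 gives 2.18×10⁻² m³.
I = 2 × 3.89×10⁻⁷ × 2.18×10⁻² / (1.26×10⁻⁶ × 0.0392) = 0.344 A.

I ≈ 0.344 A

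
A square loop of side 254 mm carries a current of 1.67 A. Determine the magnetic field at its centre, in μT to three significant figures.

B ≈ 7.44 μT

Each side is a finite straight segment at perpendicular distance d = a/(2 tan(π/4)) = 0.127 m from the centre, with end-angles ±π/4.
One side contributes B₁ = (μ₀I/4πd)·2 sin(π/4) = 1.86×10⁻⁶ T.
All 4 sides add in the same direction: B = 4 × 1.86×10⁻⁶ = 7.44×10⁻⁶ T.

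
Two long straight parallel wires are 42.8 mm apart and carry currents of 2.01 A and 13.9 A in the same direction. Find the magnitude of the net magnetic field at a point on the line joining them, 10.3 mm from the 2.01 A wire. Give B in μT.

Each long wire gives B = μ₀I/(2πd). Distances are d₁ = 0.0103 m and d₂ = 0.0325 m.
B₁ = 3.90×10⁻⁵ T, B₂ = 8.55×10⁻⁵ T.
Between parallel currents the two contributions point in opposite directions, so they subtract. B = |B₁ − B₂| = |3.90×10⁻⁵ − 8.55×10⁻⁵| = 4.65×10⁻⁵ T.

B ≈ 46.5 μT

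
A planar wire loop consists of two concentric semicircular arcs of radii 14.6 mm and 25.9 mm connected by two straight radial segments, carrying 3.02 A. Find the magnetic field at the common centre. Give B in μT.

The radial connectors point toward the centre, so dl × r̂ = 0 and they contribute nothing.
Each semicircle gives μ₀I/(4R): inner arc 6.50×10⁻⁵ T, outer arc 3.66×10⁻⁵ T.
The two arcs carry current in opposite angular senses, so their fields oppose: B = |6.50×10⁻⁵ − 3.66×10⁻⁵| = 2.84×10⁻⁵ T.

B ≈ 28.4 μT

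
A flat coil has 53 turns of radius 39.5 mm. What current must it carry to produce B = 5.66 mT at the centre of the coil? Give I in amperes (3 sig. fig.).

For an N-turn coil, B = Nμ₀I/(2R) with R = 0.0395 m, so I = 2RB/(Nμ₀) = 2 × 0.0395 × 5.66×10⁻³ / (53 × 4π×10⁻⁷) = 6.71 A.

I ≈ 6.71 A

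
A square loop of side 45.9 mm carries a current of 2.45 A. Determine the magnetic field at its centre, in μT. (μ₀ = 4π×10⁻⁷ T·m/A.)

Each side is a finite straight segment at perpendicular distance d = a/(2 tan(π/4)) = 0.02295 m from the centre, with end-angles ±π/4.
One side contributes B₁ = (μ₀I/4πd)·2 sin(π/4) = 1.51×10⁻⁵ T.
All 4 sides add in the same direction: B = 4 × 1.51×10⁻⁵ = 6.04×10⁻⁵ T.

B ≈ 60.4 μT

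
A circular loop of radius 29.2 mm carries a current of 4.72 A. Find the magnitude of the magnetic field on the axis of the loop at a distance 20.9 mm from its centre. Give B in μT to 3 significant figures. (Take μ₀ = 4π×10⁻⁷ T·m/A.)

On the axis of a circular loop, B = μ₀IR² / [2(R²+z²)^(3/2)].
R² + z² = (0.0292)² + (0.0209)² = 0.001289 m², and (R²+z²)^(3/2) = 4.63×10⁻⁵ m³.
B = (4π×10⁻⁷ × 4.72 × 0.0008526) / (2 × 4.63×10⁻⁵) = 5.46×10⁻⁵ T.

B ≈ 54.6 μT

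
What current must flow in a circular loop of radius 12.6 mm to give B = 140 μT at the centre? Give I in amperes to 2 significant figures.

I ≈ 2.8 A

At the centre of a circular loop B = μ₀I/(2R), so I = 2RB/μ₀.
With R = 0.0126 m, I = 2 × 0.0126 × 1.40×10⁻⁴ / (4π×10⁻⁷) = 2.81 A.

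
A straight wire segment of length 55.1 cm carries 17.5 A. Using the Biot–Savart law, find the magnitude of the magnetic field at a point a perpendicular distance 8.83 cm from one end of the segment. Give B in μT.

For a finite straight segment, B = (μ₀I/4πd)(sinθ₁ + sinθ₂), where θ₁, θ₂ are the angles from the perpendicular to each end.
The perpendicular foot is at one end, so the two end-offsets along the wire are 0 and L = 0.551 m.
sinθ₁ = 0/√(0²+0.0883²) = 0.0000; sinθ₂ = 0.551/√(0.551²+0.0883²) = 0.9874.
B = (4π×10⁻⁷ × 17.5) / (4π × 0.0883) × (0.0000 + 0.9874) = 1.96×10⁻⁵ T.

B ≈ 19.6 μT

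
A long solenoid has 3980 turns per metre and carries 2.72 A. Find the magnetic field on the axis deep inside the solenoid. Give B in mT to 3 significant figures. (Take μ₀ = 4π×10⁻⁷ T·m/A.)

Inside a long solenoid, B = μ₀nI with n = 3980 turns/m.
B = 4π×10⁻⁷ × 3980 × 2.72 = 1.36×10⁻² T.

B ≈ 13.6 mT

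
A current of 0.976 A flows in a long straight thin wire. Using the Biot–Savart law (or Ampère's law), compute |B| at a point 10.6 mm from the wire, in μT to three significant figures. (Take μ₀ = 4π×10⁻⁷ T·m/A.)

B ≈ 18.4 μT

For an infinitely long straight wire, B = μ₀I/(2πd).
B = (4π×10⁻⁷ × 0.976) / (2π × 0.0106) = 1.84×10⁻⁵ T.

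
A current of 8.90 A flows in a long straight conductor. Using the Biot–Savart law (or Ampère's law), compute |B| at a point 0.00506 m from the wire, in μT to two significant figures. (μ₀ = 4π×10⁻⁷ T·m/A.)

For an infinitely long straight wire, B = μ₀I/(2πd).
B = (4π×10⁻⁷ × 8.90) / (2π × 0.00506) = 3.52×10⁻⁴ T.

B ≈ 350 μT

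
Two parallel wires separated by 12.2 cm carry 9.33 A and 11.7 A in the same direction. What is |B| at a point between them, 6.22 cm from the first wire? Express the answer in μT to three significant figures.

Each long wire gives B = μ₀I/(2πd). Distances are d₁ = 0.0622 m and d₂ = 0.0598 m.
B₁ = 3.00×10⁻⁵ T, B₂ = 3.91×10⁻⁵ T.
Between parallel currents the two contributions point in opposite directions, so they subtract. B = |B₁ − B₂| = |3.00×10⁻⁵ − 3.91×10⁻⁵| = 9.13×10⁻⁶ T.

B ≈ 9.13 μT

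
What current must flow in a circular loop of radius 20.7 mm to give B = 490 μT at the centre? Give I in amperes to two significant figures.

At the centre of a circular loop B = μ₀I/(2R), so I = 2RB/μ₀.
With R = 0.0207 m, I = 2 × 0.0207 × 4.90×10⁻⁴ / (4π×10⁻⁷) = 16.1 A.

I ≈ 16 A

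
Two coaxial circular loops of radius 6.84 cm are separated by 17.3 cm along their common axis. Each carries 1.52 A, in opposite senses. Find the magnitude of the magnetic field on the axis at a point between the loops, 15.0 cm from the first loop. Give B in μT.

Each loop contributes B = μ₀IR²/[2(R²+z²)^(3/2)] on the axis, with z measured from that loop.
Loop 1 (z = 0.15 m): B₁ = 9.97×10⁻⁷ T. Loop 2 (z = 0.023 m): B₂ = 1.19×10⁻⁵ T.
The fields oppose: B = |B₁ − B₂| = 1.09×10⁻⁵ T.

B ≈ 10.9 μT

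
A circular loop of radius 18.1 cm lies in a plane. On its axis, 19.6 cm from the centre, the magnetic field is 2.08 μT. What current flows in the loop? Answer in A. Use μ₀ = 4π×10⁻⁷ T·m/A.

I ≈ 1.92 A

On the axis of a loop, B = μ₀IR²/[2(R²+z²)^(3/2)], so I = 2B(R²+z²)^(3/2)/(μ₀R²).
R² + z² = 0.03276 + 0.03842 = 0.07118 m²; raised to 3/2 gives 1.90×10⁻² m³.
I = 2 × 2.08×10⁻⁶ × 1.90×10⁻² / (1.26×10⁻⁶ × 0.03276) = 1.92 A.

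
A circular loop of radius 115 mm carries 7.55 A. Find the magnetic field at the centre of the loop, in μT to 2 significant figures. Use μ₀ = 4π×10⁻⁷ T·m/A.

B ≈ 41 μT

At the centre of a circular loop the Biot–Savart law gives B = μ₀I/(2R).
B = (4π×10⁻⁷ × 7.55) / (2 × 0.115) = 4.13×10⁻⁵ T.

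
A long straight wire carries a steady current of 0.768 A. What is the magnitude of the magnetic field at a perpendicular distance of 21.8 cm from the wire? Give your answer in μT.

For an infinitely long straight wire, B = μ₀I/(2πd).
B = (4π×10⁻⁷ × 0.768) / (2π × 0.218) = 7.05×10⁻⁷ T.

B ≈ 0.705 μT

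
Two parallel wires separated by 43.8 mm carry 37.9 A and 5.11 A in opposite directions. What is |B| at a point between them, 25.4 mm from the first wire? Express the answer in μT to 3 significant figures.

Each long wire gives B = μ₀I/(2πd). Distances are d₁ = 0.0254 m and d₂ = 0.0184 m.
B₁ = 2.98×10⁻⁴ T, B₂ = 5.55×10⁻⁵ T.
Between antiparallel currents both contributions point the same way, so they add. B = B₁ + B₂ = 2.98×10⁻⁴ + 5.55×10⁻⁵ = 3.54×10⁻⁴ T.

B ≈ 354 μT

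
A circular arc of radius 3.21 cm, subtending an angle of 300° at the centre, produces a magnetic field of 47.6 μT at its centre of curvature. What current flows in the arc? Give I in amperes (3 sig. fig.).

For a circular arc, B = μ₀Iφ/(4πR) with φ in radians; here φ = 5.236 rad.
So I = 4πRB/(μ₀φ) = 4π × 0.0321 × 4.76×10⁻⁵ / (4π×10⁻⁷ × 5.236) = 2.92 A.

I ≈ 2.92 A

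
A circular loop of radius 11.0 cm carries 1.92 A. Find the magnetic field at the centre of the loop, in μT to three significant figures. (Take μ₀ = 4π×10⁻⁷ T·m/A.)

At the centre of a circular loop the Biot–Savart law gives B = μ₀I/(2R).
B = (4π×10⁻⁷ × 1.92) / (2 × 0.11) = 1.10×10⁻⁵ T.

B ≈ 11.0 μT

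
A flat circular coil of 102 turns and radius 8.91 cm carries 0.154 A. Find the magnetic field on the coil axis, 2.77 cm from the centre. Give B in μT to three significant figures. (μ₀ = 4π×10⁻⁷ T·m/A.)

B ≈ 96.5 μT

For an N-turn flat coil, B = Nμ₀IR²/[2(R²+z²)^(3/2)] with R = 0.0891 m, z = 0.0277 m.
B = 102 × 9.46×10⁻⁷ T = 9.65×10⁻⁵ T.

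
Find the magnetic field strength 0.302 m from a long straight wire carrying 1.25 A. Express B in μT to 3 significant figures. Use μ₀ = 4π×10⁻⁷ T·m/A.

For an infinitely long straight wire, B = μ₀I/(2πd).
B = (4π×10⁻⁷ × 1.25) / (2π × 0.302) = 8.28×10⁻⁷ T.

B ≈ 0.828 μT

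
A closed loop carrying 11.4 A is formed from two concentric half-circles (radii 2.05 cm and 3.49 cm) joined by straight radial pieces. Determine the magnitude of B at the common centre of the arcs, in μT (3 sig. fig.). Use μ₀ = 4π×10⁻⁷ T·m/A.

The radial connectors point toward the centre, so dl × r̂ = 0 and they contribute nothing.
Each semicircle gives μ₀I/(4R): inner arc 1.75×10⁻⁴ T, outer arc 1.03×10⁻⁴ T.
The two arcs carry current in opposite angular senses, so their fields oppose: B = |1.75×10⁻⁴ − 1.03×10⁻⁴| = 7.21×10⁻⁵ T.

B ≈ 72.1 μT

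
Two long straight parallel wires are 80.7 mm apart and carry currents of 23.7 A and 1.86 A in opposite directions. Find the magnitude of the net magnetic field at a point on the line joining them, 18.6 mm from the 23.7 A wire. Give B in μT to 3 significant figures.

B ≈ 261 μT

Each long wire gives B = μ₀I/(2πd). Distances are d₁ = 0.0186 m and d₂ = 0.0621 m.
B₁ = 2.55×10⁻⁴ T, B₂ = 5.99×10⁻⁶ T.
Between antiparallel currents both contributions point the same way, so they add. B = B₁ + B₂ = 2.55×10⁻⁴ + 5.99×10⁻⁶ = 2.61×10⁻⁴ T.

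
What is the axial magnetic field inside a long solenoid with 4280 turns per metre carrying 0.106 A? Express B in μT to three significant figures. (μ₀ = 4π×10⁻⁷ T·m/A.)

Inside a long solenoid, B = μ₀nI with n = 4280 turns/m.
B = 4π×10⁻⁷ × 4280 × 0.106 = 5.70×10⁻⁴ T.

B ≈ 570 μT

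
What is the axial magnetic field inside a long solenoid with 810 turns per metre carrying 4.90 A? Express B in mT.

Inside a long solenoid, B = μ₀nI with n = 810 turns/m.
B = 4π×10⁻⁷ × 810 × 4.90 = 4.99×10⁻³ T.

B ≈ 4.99 mT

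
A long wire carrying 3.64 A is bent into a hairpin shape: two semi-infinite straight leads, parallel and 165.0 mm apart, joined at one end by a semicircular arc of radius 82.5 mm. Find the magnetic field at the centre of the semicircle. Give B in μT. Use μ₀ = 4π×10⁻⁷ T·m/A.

B ≈ 22.7 μT

The semicircular arc contributes B_arc = μ₀I·π/(4πR) = μ₀I/(4R) = 1.39×10⁻⁵ T.
Each semi-infinite lead is at perpendicular distance R = 0.0825 m from the centre, with the perpendicular foot at its near end, so it contributes μ₀I/(4πR); both point the same way, together 8.82×10⁻⁶ T.
Arc and leads all point the same direction: B = 1.39×10⁻⁵ + 8.82×10⁻⁶ = 2.27×10⁻⁵ T.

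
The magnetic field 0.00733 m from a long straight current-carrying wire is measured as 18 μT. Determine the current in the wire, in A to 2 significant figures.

For a long straight wire B = μ₀I/(2πd), so I = 2πdB/μ₀.
I = 2π × 0.00733 × 1.80×10⁻⁵ / (4π×10⁻⁷) = 0.660 A.

I ≈ 0.66 A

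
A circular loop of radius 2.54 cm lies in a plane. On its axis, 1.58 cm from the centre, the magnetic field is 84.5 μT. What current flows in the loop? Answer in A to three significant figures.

I ≈ 5.58 A

On the axis of a loop, B = μ₀IR²/[2(R²+z²)^(3/2)], so I = 2B(R²+z²)^(3/2)/(μ₀R²).
R² + z² = 0.0006452 + 0.0002496 = 0.0008948 m²; raised to 3/2 gives 2.68×10⁻⁵ m³.
I = 2 × 8.45×10⁻⁵ × 2.68×10⁻⁵ / (1.26×10⁻⁶ × 0.0006452) = 5.58 A.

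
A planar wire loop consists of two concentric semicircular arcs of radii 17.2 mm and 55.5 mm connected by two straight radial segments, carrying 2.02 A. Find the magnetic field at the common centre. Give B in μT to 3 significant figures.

The radial connectors point toward the centre, so dl × r̂ = 0 and they contribute nothing.
Each semicircle gives μ₀I/(4R): inner arc 3.69×10⁻⁵ T, outer arc 1.14×10⁻⁵ T.
The two arcs carry current in opposite angular senses, so their fields oppose: B = |3.69×10⁻⁵ − 1.14×10⁻⁵| = 2.55×10⁻⁵ T.

B ≈ 25.5 μT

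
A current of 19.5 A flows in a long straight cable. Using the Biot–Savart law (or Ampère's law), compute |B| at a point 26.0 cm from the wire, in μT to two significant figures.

For an infinitely long straight wire, B = μ₀I/(2πd).
B = (4π×10⁻⁷ × 19.5) / (2π × 0.26) = 1.50×10⁻⁵ T.

B ≈ 15 μT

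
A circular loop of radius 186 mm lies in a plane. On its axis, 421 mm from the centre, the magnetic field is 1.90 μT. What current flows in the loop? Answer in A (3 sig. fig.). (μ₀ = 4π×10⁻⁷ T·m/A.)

On the axis of a loop, B = μ₀IR²/[2(R²+z²)^(3/2)], so I = 2B(R²+z²)^(3/2)/(μ₀R²).
R² + z² = 0.0346 + 0.1772 = 0.2118 m²; raised to 3/2 gives 9.75×10⁻² m³.
I = 2 × 1.90×10⁻⁶ × 9.75×10⁻² / (1.26×10⁻⁶ × 0.0346) = 8.52 A.

I ≈ 8.52 A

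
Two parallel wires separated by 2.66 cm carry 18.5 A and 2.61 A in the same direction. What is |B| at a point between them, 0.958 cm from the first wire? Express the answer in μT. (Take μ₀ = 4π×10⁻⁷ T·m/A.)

Each long wire gives B = μ₀I/(2πd). Distances are d₁ = 0.00958 m and d₂ = 0.01702 m.
B₁ = 3.86×10⁻⁴ T, B₂ = 3.07×10⁻⁵ T.
Between parallel currents the two contributions point in opposite directions, so they subtract. B = |B₁ − B₂| = |3.86×10⁻⁴ − 3.07×10⁻⁵| = 3.56×10⁻⁴ T.

B ≈ 356 μT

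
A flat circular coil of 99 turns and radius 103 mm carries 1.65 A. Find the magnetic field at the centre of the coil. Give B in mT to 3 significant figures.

For an N-turn flat coil, B = Nμ₀I/(2R) with R = 0.103 m.
B = 99 × 1.01×10⁻⁵ T = 9.96×10⁻⁴ T.

B ≈ 0.996 mT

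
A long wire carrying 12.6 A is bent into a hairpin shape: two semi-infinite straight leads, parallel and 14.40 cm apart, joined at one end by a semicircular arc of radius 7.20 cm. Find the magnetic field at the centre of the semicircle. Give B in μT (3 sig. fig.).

B ≈ 90.0 μT

The semicircular arc contributes B_arc = μ₀I·π/(4πR) = μ₀I/(4R) = 5.50×10⁻⁵ T.
Each semi-infinite lead is at perpendicular distance R = 0.072 m from the centre, with the perpendicular foot at its near end, so it contributes μ₀I/(4πR); both point the same way, together 3.50×10⁻⁵ T.
Arc and leads all point the same direction: B = 5.50×10⁻⁵ + 3.50×10⁻⁵ = 9.00×10⁻⁵ T.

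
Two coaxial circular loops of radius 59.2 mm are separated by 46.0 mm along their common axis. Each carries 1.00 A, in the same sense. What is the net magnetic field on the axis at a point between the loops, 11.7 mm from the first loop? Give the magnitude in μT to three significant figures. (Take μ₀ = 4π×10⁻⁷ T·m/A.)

B ≈ 16.9 μT

Each loop contributes B = μ₀IR²/[2(R²+z²)^(3/2)] on the axis, with z measured from that loop.
Loop 1 (z = 0.0117 m): B₁ = 1.00×10⁻⁵ T. Loop 2 (z = 0.0343 m): B₂ = 6.88×10⁻⁶ T.
The fields add: B = B₁ + B₂ = 1.69×10⁻⁵ T.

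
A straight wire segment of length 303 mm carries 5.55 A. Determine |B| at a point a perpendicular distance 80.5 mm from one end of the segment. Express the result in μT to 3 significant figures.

B ≈ 6.66 μT

For a finite straight segment, B = (μ₀I/4πd)(sinθ₁ + sinθ₂), where θ₁, θ₂ are the angles from the perpendicular to each end.
The perpendicular foot is at one end, so the two end-offsets along the wire are 0 and L = 0.303 m.
sinθ₁ = 0/√(0²+0.0805²) = 0.0000; sinθ₂ = 0.303/√(0.303²+0.0805²) = 0.9665.
B = (4π×10⁻⁷ × 5.55) / (4π × 0.0805) × (0.0000 + 0.9665) = 6.66×10⁻⁶ T.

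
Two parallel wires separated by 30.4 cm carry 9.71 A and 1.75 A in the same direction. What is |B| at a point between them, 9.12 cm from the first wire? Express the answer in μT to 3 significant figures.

B ≈ 19.6 μT

Each long wire gives B = μ₀I/(2πd). Distances are d₁ = 0.0912 m and d₂ = 0.2128 m.
B₁ = 2.13×10⁻⁵ T, B₂ = 1.64×10⁻⁶ T.
Between parallel currents the two contributions point in opposite directions, so they subtract. B = |B₁ − B₂| = |2.13×10⁻⁵ − 1.64×10⁻⁶| = 1.96×10⁻⁵ T.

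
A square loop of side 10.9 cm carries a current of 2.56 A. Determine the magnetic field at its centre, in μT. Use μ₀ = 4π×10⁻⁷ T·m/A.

Each side is a finite straight segment at perpendicular distance d = a/(2 tan(π/4)) = 0.0545 m from the centre, with end-angles ±π/4.
One side contributes B₁ = (μ₀I/4πd)·2 sin(π/4) = 6.64×10⁻⁶ T.
All 4 sides add in the same direction: B = 4 × 6.64×10⁻⁶ = 2.66×10⁻⁵ T.

B ≈ 26.6 μT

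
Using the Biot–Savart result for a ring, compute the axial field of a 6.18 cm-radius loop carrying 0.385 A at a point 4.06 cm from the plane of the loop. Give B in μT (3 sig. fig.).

On the axis of a circular loop, B = μ₀IR² / [2(R²+z²)^(3/2)].
R² + z² = (0.0618)² + (0.0406)² = 0.005468 m², and (R²+z²)^(3/2) = 4.04×10⁻⁴ m³.
B = (4π×10⁻⁷ × 0.385 × 0.003819) / (2 × 4.04×10⁻⁴) = 2.29×10⁻⁶ T.

B ≈ 2.29 μT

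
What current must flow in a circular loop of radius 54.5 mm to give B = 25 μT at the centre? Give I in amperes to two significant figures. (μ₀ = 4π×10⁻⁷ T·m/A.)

I ≈ 2.2 A

At the centre of a circular loop B = μ₀I/(2R), so I = 2RB/μ₀.
With R = 0.0545 m, I = 2 × 0.0545 × 2.50×10⁻⁵ / (4π×10⁻⁷) = 2.17 A.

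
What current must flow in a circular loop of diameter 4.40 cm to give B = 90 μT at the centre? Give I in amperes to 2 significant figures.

At the centre of a circular loop B = μ₀I/(2R), so I = 2RB/μ₀.
With R = 0.022 m, I = 2 × 0.022 × 9.00×10⁻⁵ / (4π×10⁻⁷) = 3.15 A.

I ≈ 3.2 A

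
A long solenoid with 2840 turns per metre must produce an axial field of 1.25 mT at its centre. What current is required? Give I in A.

Inside a long solenoid B = μ₀nI with n = 2840 m⁻¹, so I = B/(μ₀n).
I = 1.25×10⁻³ / (4π×10⁻⁷ × 2840) = 0.350 A.

I ≈ 0.350 A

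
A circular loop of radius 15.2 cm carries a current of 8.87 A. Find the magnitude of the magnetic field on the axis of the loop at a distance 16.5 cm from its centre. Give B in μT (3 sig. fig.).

B ≈ 11.4 μT

On the axis of a circular loop, B = μ₀IR² / [2(R²+z²)^(3/2)].
R² + z² = (0.152)² + (0.165)² = 0.05033 m², and (R²+z²)^(3/2) = 1.13×10⁻² m³.
B = (4π×10⁻⁷ × 8.87 × 0.0231) / (2 × 1.13×10⁻²) = 1.14×10⁻⁵ T.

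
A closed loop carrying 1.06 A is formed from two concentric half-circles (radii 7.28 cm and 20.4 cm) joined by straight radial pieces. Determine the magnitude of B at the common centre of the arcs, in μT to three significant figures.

The radial connectors point toward the centre, so dl × r̂ = 0 and they contribute nothing.
Each semicircle gives μ₀I/(4R): inner arc 4.57×10⁻⁶ T, outer arc 1.63×10⁻⁶ T.
The two arcs carry current in opposite angular senses, so their fields oppose: B = |4.57×10⁻⁶ − 1.63×10⁻⁶| = 2.94×10⁻⁶ T.

B ≈ 2.94 μT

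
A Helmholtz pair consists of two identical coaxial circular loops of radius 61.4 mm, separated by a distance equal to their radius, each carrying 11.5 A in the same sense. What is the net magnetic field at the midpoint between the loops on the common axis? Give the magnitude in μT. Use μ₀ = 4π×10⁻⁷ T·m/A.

Each loop contributes B = μ₀IR²/[2(R²+z²)^(3/2)] on the axis, with z measured from that loop.
Loop 1 (z = 0.0307 m): B₁ = 8.42×10⁻⁵ T. Loop 2 (z = 0.0307 m): B₂ = 8.42×10⁻⁵ T.
The fields add: B = B₁ + B₂ = 1.68×10⁻⁴ T.

B ≈ 168 μT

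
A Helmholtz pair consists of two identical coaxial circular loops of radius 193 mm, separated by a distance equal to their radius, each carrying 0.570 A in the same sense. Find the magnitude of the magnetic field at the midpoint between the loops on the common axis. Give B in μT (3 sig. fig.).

Each loop contributes B = μ₀IR²/[2(R²+z²)^(3/2)] on the axis, with z measured from that loop.
Loop 1 (z = 0.0965 m): B₁ = 1.33×10⁻⁶ T. Loop 2 (z = 0.0965 m): B₂ = 1.33×10⁻⁶ T.
The fields add: B = B₁ + B₂ = 2.66×10⁻⁶ T.

B ≈ 2.66 μT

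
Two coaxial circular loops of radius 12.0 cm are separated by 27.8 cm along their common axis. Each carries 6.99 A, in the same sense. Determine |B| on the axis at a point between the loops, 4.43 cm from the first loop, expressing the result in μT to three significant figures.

Each loop contributes B = μ₀IR²/[2(R²+z²)^(3/2)] on the axis, with z measured from that loop.
Loop 1 (z = 0.0443 m): B₁ = 3.02×10⁻⁵ T. Loop 2 (z = 0.2337 m): B₂ = 3.49×10⁻⁶ T.
The fields add: B = B₁ + B₂ = 3.37×10⁻⁵ T.

B ≈ 33.7 μT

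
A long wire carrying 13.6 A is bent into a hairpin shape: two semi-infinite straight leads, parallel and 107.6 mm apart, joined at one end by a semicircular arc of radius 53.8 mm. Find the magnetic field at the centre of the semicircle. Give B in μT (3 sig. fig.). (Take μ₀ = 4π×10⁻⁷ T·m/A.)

B ≈ 130 μT

The semicircular arc contributes B_arc = μ₀I·π/(4πR) = μ₀I/(4R) = 7.94×10⁻⁵ T.
Each semi-infinite lead is at perpendicular distance R = 0.0538 m from the centre, with the perpendicular foot at its near end, so it contributes μ₀I/(4πR); both point the same way, together 5.06×10⁻⁵ T.
Arc and leads all point the same direction: B = 7.94×10⁻⁵ + 5.06×10⁻⁵ = 1.30×10⁻⁴ T.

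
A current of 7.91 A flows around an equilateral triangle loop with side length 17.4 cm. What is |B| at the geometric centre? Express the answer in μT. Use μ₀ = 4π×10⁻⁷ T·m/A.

Each side is a finite straight segment at perpendicular distance d = a/(2 tan(π/3)) = 0.05023 m from the centre, with end-angles ±π/3.
One side contributes B₁ = (μ₀I/4πd)·2 sin(π/3) = 2.73×10⁻⁵ T.
All 3 sides add in the same direction: B = 3 × 2.73×10⁻⁵ = 8.18×10⁻⁵ T.

B ≈ 81.8 μT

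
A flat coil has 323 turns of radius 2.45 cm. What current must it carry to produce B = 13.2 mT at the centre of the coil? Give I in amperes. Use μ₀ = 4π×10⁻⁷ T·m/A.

For an N-turn coil, B = Nμ₀I/(2R) with R = 0.0245 m, so I = 2RB/(Nμ₀) = 2 × 0.0245 × 1.32×10⁻² / (323 × 4π×10⁻⁷) = 1.59 A.

I ≈ 1.59 A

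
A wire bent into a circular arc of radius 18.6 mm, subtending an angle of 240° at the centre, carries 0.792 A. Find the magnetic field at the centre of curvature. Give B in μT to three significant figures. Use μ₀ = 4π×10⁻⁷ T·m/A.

The Biot–Savart field of a circular arc at its centre is B = μ₀Iφ/(4πR), with φ = 4.189 rad.
B = (4π×10⁻⁷ × 0.792 × 4.189) / (4π × 0.0186) = 1.78×10⁻⁵ T.

B ≈ 17.8 μT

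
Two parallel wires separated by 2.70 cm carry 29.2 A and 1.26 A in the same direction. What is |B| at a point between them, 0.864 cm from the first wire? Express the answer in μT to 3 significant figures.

B ≈ 662 μT

Each long wire gives B = μ₀I/(2πd). Distances are d₁ = 0.00864 m and d₂ = 0.01836 m.
B₁ = 6.76×10⁻⁴ T, B₂ = 1.37×10⁻⁵ T.
Between parallel currents the two contributions point in opposite directions, so they subtract. B = |B₁ − B₂| = |6.76×10⁻⁴ − 1.37×10⁻⁵| = 6.62×10⁻⁴ T.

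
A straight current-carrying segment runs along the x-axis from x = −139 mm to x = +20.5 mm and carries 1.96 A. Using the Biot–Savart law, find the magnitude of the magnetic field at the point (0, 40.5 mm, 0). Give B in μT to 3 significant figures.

B ≈ 6.83 μT

For a finite straight segment, B = (μ₀I/4πd)(sinθ₁ + sinθ₂), where θ₁, θ₂ are the angles from the perpendicular to each end.
The perpendicular distance is d = 0.0405 m; the end-offsets along the wire are a = 0.139 m and b = 0.0205 m.
sinθ₁ = 0.139/√(0.139²+0.0405²) = 0.9601; sinθ₂ = 0.0205/√(0.0205²+0.0405²) = 0.4516.
B = (4π×10⁻⁷ × 1.96) / (4π × 0.0405) × (0.9601 + 0.4516) = 6.83×10⁻⁶ T.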